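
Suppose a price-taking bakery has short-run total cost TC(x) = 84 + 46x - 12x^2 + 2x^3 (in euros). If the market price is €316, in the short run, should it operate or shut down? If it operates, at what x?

Produce at x = 9

From TC, MC = TC'(x) = 46 - 24x + 6x^2 and AVC = VC/x = 46 - 12x + 2x^2.
AVC is minimized where dAVC/dx = -12 + 4x = 0, at x = 3; min AVC = 46 - 12·3 + 2·3^2 = €28.
Because €316 ≥ €28, revenue can cover variable cost; the firm operates.
P = MC gives -270 - 24x + 6x^2 = 0, with roots -5 and 9. Take the larger (rising MC): x* = 9.
Check: AVC at x = 9 is €100 ≤ P, so revenue covers variable cost.
Profit = P·x − TC = 316·9 − 984 = €1860.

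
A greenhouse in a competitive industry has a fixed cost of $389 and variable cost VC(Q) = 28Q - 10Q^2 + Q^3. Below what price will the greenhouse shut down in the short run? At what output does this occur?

$3 per unit, at Q = 5

The shutdown price is the minimum of AVC. VC = 28Q - 10Q^2 + Q^3, so AVC = 28 - 10Q + Q^2.
At the minimum of AVC, MC = AVC. MC = 28 - 20Q + 3Q^2; setting MC = AVC gives 2Q^2 - 10Q = 0, so Q = 5. min AVC = 3.
For P < $3 the firm produces nothing.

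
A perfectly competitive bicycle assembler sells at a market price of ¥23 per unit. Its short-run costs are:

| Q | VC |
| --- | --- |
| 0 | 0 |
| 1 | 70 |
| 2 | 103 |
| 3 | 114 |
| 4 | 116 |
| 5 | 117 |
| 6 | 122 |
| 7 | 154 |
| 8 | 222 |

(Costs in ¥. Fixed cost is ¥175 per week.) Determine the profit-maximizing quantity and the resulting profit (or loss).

Q = 6; profit = -¥159

Profit at each row (π = 23Q − TC): Q=0: -175; Q=1: -222; Q=2: -232; Q=3: -220; Q=4: -199; Q=5: -177; Q=6: -159; Q=7: -168; Q=8: -213.
Profit is maximized at Q = 6. AVC there is 122/6 = ¥20.33 ≤ P, so producing beats shutting down (which would give -¥175).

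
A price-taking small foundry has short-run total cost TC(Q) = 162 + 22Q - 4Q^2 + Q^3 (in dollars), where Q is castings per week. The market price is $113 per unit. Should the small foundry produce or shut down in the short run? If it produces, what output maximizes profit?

Produce at Q = 7

From TC, MC = TC'(Q) = 22 - 8Q + 3Q^2 and AVC = VC/Q = 22 - 4Q + Q^2.
AVC hits its minimum where MC = AVC, at Q = 2, giving min AVC = 22 - 4·2 + 2^2 = $18.
P = $113 exceeds min AVC = $18, so the firm stays open.
Solving P = MC: -91 - 8Q + 3Q^2 = 0 ⇒ Q = -13/3 or 7. On the upward-sloping branch, Q* = 7.
Check: AVC at Q = 7 is $43 ≤ P, so revenue covers variable cost.
Profit = P·Q − TC = 113·7 − 463 = $328.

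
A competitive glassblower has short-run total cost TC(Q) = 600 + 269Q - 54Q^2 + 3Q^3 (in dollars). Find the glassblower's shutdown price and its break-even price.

Shutdown price = $26; break-even price = $89

AVC = 269 - 54Q + 3Q^2; minimized at Q = 9, giving min AVC = $26. That is the shutdown price.
ATC = 600/Q + 269 - 54Q + 3Q^2. Setting dATC/dQ = −600/Q^2 − 54 + 6Q = 0 gives Q = 10 (since 6·10^3 − 54·10^2 = 600).
min ATC = 600/10 + 269 − 54·10 + 3·10^2 = $89. That is the break-even price.
For $26 ≤ P < $89 the firm produces at a loss; below $26 it shuts down.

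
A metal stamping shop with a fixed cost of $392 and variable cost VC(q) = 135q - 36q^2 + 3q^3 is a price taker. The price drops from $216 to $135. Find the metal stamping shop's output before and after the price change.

MC = 135 - 72q + 9q^2; the shutdown threshold is min AVC = $27 (at q = 6).
With P = $216 above the shutdown price, P = MC gives q = 9.
At P = $135 ≥ min AVC, set P = MC: q = 8. The firm stays open but cuts output.

Output falls from 9 to 8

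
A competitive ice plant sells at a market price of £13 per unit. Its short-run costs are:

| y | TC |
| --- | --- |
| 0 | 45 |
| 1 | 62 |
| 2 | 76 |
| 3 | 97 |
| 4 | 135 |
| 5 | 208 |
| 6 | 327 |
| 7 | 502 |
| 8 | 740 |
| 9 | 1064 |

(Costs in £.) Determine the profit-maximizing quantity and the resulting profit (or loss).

Profit at each row (π = 13y − TC): y=0: -45; y=1: -49; y=2: -50; y=3: -58; y=4: -83; y=5: -143; y=6: -249; y=7: -411; y=8: -636; y=9: -947.
Profit is highest at y = 0. Equivalently, the lowest AVC in the table is 31/2 ≈ £15.50 at y = 2, and P = £13 falls below it — price never covers variable cost, so the firm shuts down and loses only its fixed cost.

y = 0 (shut down); profit = -£45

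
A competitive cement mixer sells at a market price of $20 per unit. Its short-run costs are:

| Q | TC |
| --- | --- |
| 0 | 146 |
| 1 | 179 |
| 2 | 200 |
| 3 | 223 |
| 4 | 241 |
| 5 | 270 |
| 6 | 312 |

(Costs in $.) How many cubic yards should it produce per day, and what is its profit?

Q = 0 (shut down); profit = -$146

Tabulate TR − TC: Q=0: -146; Q=1: -159; Q=2: -160; Q=3: -163; Q=4: -161; Q=5: -170; Q=6: -192.
Profit is highest at Q = 0. Equivalently, the lowest AVC in the table is 95/4 ≈ $23.75 at Q = 4, and P = $20 falls below it — price never covers variable cost, so the firm shuts down and loses only its fixed cost.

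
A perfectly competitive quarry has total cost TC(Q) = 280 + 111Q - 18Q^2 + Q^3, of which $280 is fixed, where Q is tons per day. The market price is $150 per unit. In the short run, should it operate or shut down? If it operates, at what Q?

Produce at Q = 13

Strip out fixed cost: VC = 111Q - 18Q^2 + Q^3. Then AVC = 111 - 18Q + Q^2 and MC = 111 - 36Q + 3Q^2.
AVC hits its minimum where MC = AVC, at Q = 9, giving min AVC = 111 - 18·9 + 9^2 = $30.
Because $150 ≥ $30, revenue can cover variable cost; the firm operates.
P = MC gives -39 - 36Q + 3Q^2 = 0, with roots -1 and 13. Take the larger (rising MC): Q* = 13.
Check: AVC at Q = 13 is $46 ≤ P, so revenue covers variable cost.
Profit = P·Q − TC = 150·13 − 878 = $1072.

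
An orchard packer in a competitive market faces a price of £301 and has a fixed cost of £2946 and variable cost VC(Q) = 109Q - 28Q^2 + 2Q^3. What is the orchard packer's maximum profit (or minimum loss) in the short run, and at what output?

AVC = 109 - 28Q + 2Q^2; min AVC = £11 at Q = 7. Since P = £301 ≥ min AVC, the firm produces.
With MC = 109 - 56Q + 6Q^2, P = MC on the upward-sloping part at Q* = 12.
TR = 301·12 = 3612. TC = 2946 + 732 = 3678. Profit = 3612 − 3678 = -£66.
Shutting down would mean losing the fixed cost of £2946, so operating at a loss of £66 is better by £2880.

Profit = -£66 at Q = 12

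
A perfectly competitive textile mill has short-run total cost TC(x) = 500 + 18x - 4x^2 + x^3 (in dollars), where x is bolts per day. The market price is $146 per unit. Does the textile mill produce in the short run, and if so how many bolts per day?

Produce at x = 8

From TC, MC = TC'(x) = 18 - 8x + 3x^2 and AVC = VC/x = 18 - 4x + x^2.
The AVC parabola has its vertex at x = 4/2 = 2, where AVC = 18 - 4·2 + 2^2 = $14.
Because $146 ≥ $14, revenue can cover variable cost; the firm operates.
Set P = MC: 146 = 18 - 8x + 3x^2 → -128 - 8x + 3x^2 = 0. The roots are x = -16/3 and x = 8; the profit-maximizing output is on the rising part of MC, so x* = 8.
Check: AVC at x = 8 is $50 ≤ P, so revenue covers variable cost.
Profit = P·x − TC = 146·8 − 900 = $268.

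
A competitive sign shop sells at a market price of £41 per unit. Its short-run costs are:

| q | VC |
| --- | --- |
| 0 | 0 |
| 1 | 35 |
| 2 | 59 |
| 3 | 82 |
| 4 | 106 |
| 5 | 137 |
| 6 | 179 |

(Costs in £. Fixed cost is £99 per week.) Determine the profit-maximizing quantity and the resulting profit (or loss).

Profit at each row (π = 41q − TC): q=0: -99; q=1: -93; q=2: -76; q=3: -58; q=4: -41; q=5: -31; q=6: -32.
Profit is maximized at q = 5. AVC there is 137/5 = £27.40 ≤ P, so producing beats shutting down (which would give -£99).

q = 5; profit = -£31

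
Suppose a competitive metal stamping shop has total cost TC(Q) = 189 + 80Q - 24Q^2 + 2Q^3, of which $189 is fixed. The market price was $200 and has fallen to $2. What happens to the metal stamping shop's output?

AVC = 80 - 24Q + 2Q^2, minimized at Q = 6 where min AVC = $8. MC = 80 - 48Q + 6Q^2.
At P = $200 ≥ min AVC, set P = MC on the rising branch: Q = 10.
At P = $2 < min AVC = $8, price no longer covers variable cost at any output, so the firm shuts down: Q = 0.

Output falls from 10 to 0 (the firm shuts down)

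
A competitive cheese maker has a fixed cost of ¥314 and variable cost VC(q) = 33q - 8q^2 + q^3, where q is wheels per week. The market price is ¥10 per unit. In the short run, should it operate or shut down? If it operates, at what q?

Variable cost is VC = 33q - 8q^2 + q^3, so AVC = VC/q = 33 - 8q + q^2 and MC = dTC/dq = 33 - 16q + 3q^2.
AVC is minimized where dAVC/dq = -8 + 2q = 0, at q = 4; min AVC = 33 - 8·4 + 4^2 = ¥17.
P = ¥10 lies below min AVC = ¥17; no output level covers variable cost.
The firm minimizes its loss by shutting down and losing only its fixed cost of ¥314.

Shut down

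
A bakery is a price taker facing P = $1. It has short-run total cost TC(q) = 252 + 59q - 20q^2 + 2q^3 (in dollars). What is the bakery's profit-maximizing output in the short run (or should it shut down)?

From TC, MC = TC'(q) = 59 - 40q + 6q^2 and AVC = VC/q = 59 - 20q + 2q^2.
AVC hits its minimum where MC = AVC, at q = 5, giving min AVC = 59 - 20·5 + 2·5^2 = $9.
Since P = $1 < min AVC = $9, price fails to cover variable cost at any output.
Shutting down limits the loss to fixed cost, $252.

Shut down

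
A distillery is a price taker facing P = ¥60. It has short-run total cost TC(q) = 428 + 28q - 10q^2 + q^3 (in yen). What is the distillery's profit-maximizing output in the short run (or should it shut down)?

Produce at q = 8

From TC, MC = TC'(q) = 28 - 20q + 3q^2 and AVC = VC/q = 28 - 10q + q^2.
AVC hits its minimum where MC = AVC, at q = 5, giving min AVC = 28 - 10·5 + 5^2 = ¥3.
Since P = ¥60 ≥ min AVC = ¥3, price covers variable cost and the firm should produce.
P = MC gives -32 - 20q + 3q^2 = 0, with roots -4/3 and 8. Take the larger (rising MC): q* = 8.
Check: AVC at q = 8 is ¥12 ≤ P, so revenue covers variable cost.
Profit = P·q − TC = 60·8 − 524 = -¥44, a loss, but smaller than the ¥428 fixed cost the firm would lose by shutting down.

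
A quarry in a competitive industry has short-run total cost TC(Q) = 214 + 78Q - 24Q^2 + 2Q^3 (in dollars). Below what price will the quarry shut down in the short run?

The firm shuts down when price falls below the minimum of average variable cost. AVC = VC/Q = 78 - 24Q + 2Q^2.
At the minimum of AVC, MC = AVC. MC = 78 - 48Q + 6Q^2; setting MC = AVC gives 4Q^2 - 24Q = 0, so Q = 6. min AVC = 6.
The firm shuts down for any P below $6.

$6 per unit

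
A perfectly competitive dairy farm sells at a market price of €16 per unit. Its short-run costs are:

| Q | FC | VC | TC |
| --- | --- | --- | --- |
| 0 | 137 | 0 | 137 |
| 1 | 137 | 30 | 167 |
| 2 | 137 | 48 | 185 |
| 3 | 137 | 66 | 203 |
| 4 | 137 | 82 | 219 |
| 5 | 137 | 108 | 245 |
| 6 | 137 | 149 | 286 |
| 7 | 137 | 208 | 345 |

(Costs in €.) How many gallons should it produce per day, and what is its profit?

Tabulate TR − TC: Q=0: -137; Q=1: -151; Q=2: -153; Q=3: -155; Q=4: -155; Q=5: -165; Q=6: -190; Q=7: -233.
Profit is highest at Q = 0. Equivalently, the lowest AVC in the table is 82/4 ≈ €20.50 at Q = 4, and P = €16 falls below it — price never covers variable cost, so the firm shuts down and loses only its fixed cost.

Q = 0 (shut down); profit = -€137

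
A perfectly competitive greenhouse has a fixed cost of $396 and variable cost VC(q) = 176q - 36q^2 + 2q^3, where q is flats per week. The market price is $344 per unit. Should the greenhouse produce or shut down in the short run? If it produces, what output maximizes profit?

Strip out fixed cost: VC = 176q - 36q^2 + 2q^3. Then AVC = 176 - 36q + 2q^2 and MC = 176 - 72q + 6q^2.
The AVC parabola has its vertex at q = 36/4 = 9, where AVC = 176 - 36·9 + 2·9^2 = $14.
Since P = $344 ≥ min AVC = $14, price covers variable cost and the firm should produce.
Solving P = MC: -168 - 72q + 6q^2 = 0 ⇒ q = -2 or 14. On the upward-sloping branch, q* = 14.
Check: AVC at q = 14 is $64 ≤ P, so revenue covers variable cost.
Profit = P·q − TC = 344·14 − 1292 = $3524.

Produce at q = 14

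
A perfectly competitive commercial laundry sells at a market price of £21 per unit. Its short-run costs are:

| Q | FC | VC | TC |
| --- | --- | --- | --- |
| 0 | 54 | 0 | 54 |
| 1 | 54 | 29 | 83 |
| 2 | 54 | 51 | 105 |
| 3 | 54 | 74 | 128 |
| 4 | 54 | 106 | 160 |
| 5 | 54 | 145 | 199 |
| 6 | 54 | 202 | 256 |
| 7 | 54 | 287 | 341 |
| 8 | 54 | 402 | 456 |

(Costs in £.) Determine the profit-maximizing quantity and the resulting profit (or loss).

Profit at each row (π = 21Q − TC): Q=0: -54; Q=1: -62; Q=2: -63; Q=3: -65; Q=4: -76; Q=5: -94; Q=6: -130; Q=7: -194; Q=8: -288.
Profit is highest at Q = 0. Equivalently, the lowest AVC in the table is 74/3 ≈ £24.67 at Q = 3, and P = £21 falls below it — price never covers variable cost, so the firm shuts down and loses only its fixed cost.

Q = 0 (shut down); profit = -£54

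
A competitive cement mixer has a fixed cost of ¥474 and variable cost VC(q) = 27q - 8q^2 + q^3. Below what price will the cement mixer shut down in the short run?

The firm shuts down when price falls below the minimum of average variable cost. AVC = VC/q = 27 - 8q + q^2.
At the minimum of AVC, MC = AVC. MC = 27 - 16q + 3q^2; setting MC = AVC gives 2q^2 - 8q = 0, so q = 4. min AVC = 11.
The firm shuts down for any P below ¥11.

¥11 per unit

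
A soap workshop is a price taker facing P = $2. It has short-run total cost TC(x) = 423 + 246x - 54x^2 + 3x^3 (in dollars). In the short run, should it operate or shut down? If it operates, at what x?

Variable cost is VC = 246x - 54x^2 + 3x^3, so AVC = VC/x = 246 - 54x + 3x^2 and MC = dTC/dx = 246 - 108x + 9x^2.
The AVC parabola has its vertex at x = 54/6 = 9, where AVC = 246 - 54·9 + 3·9^2 = $3.
With P < min AVC ($2 < $3), every unit sold adds to the loss.
Shutting down limits the loss to fixed cost, $423.

Shut down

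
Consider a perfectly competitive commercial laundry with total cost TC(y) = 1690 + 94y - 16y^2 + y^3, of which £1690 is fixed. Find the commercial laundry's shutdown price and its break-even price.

Shutdown price = £30; break-even price = £185

Shutdown price = min AVC. AVC = 94 - 16y + y^2, with vertex at y = 8 and minimum £30.
ATC = 1690/y + 94 - 16y + y^2. Setting dATC/dy = −1690/y^2 − 16 + 2y = 0 gives y = 13 (since 2·13^3 − 16·13^2 = 1690).
min ATC = 1690/13 + 94 − 16·13 + 13^2 = £185. That is the break-even price.
Between these two prices the firm operates at a loss; above £185 it earns a profit.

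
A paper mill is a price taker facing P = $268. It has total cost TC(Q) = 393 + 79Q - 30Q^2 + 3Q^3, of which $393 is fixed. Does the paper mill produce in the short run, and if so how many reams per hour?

Produce at Q = 9

From TC, MC = TC'(Q) = 79 - 60Q + 9Q^2 and AVC = VC/Q = 79 - 30Q + 3Q^2.
AVC is minimized where dAVC/dQ = -30 + 6Q = 0, at Q = 5; min AVC = 79 - 30·5 + 3·5^2 = $4.
Since P = $268 ≥ min AVC = $4, price covers variable cost and the firm should produce.
Solving P = MC: -189 - 60Q + 9Q^2 = 0 ⇒ Q = -7/3 or 9. On the upward-sloping branch, Q* = 9.
Check: AVC at Q = 9 is $52 ≤ P, so revenue covers variable cost.
Profit = P·Q − TC = 268·9 − 861 = $1551.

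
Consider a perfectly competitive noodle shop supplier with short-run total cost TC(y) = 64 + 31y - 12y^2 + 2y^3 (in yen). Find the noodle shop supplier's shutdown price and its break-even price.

Shutdown price = ¥13; break-even price = ¥31

AVC = 31 - 12y + 2y^2; minimized at y = 3, giving min AVC = ¥13. That is the shutdown price.
ATC = 64/y + 31 - 12y + 2y^2. Setting dATC/dy = −64/y^2 − 12 + 4y = 0 gives y = 4 (since 4·4^3 − 12·4^2 = 64).
min ATC = 64/4 + 31 − 12·4 + 2·4^2 = ¥31. That is the break-even price.
For ¥13 ≤ P < ¥31 the firm produces at a loss; below ¥13 it shuts down.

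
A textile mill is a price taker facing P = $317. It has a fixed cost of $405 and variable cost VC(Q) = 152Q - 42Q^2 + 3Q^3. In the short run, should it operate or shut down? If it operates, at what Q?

Produce at Q = 11

From TC, MC = TC'(Q) = 152 - 84Q + 9Q^2 and AVC = VC/Q = 152 - 42Q + 3Q^2.
AVC is minimized where dAVC/dQ = -42 + 6Q = 0, at Q = 7; min AVC = 152 - 42·7 + 3·7^2 = $5.
P = $317 exceeds min AVC = $5, so the firm stays open.
P = MC gives -165 - 84Q + 9Q^2 = 0, with roots -5/3 and 11. Take the larger (rising MC): Q* = 11.
Check: AVC at Q = 11 is $53 ≤ P, so revenue covers variable cost.
Profit = P·Q − TC = 317·11 − 988 = $2499.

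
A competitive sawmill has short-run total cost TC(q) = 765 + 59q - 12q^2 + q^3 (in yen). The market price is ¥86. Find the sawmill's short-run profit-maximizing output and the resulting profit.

AVC = 59 - 12q + q^2 has its minimum ¥23 at q = 6; price ¥86 clears that bar, so the firm operates.
With MC = 59 - 24q + 3q^2, P = MC on the upward-sloping part at q* = 9.
TR = 86·9 = 774. TC = 765 + 288 = 1053. Profit = 774 − 1053 = -¥279.
Shutting down would mean losing the fixed cost of ¥765, so operating at a loss of ¥279 is better by ¥486.

Profit = -¥279 at q = 9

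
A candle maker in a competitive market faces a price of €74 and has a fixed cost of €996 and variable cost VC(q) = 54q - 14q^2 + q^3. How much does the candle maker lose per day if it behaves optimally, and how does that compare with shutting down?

AVC = 54 - 14q + q^2; min AVC = €5 at q = 7. Since P = €74 ≥ min AVC, the firm produces.
MC = 54 - 28q + 3q^2. Setting P = MC and taking the root on the rising branch gives q* = 10.
TR = 74·10 = 740. TC = 996 + 140 = 1136. Profit = 740 − 1136 = -€396.
Shutting down would mean losing the fixed cost of €996, so operating at a loss of €396 is better by €600.

Profit = -€396 at q = 10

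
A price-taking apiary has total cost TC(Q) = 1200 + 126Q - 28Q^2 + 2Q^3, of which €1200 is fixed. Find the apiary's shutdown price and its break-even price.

Shutdown price = min AVC. AVC = 126 - 28Q + 2Q^2, with vertex at Q = 7 and minimum €28.
ATC = 1200/Q + 126 - 28Q + 2Q^2. Setting dATC/dQ = −1200/Q^2 − 28 + 4Q = 0 gives Q = 10 (since 4·10^3 − 28·10^2 = 1200).
min ATC = 1200/10 + 126 − 28·10 + 2·10^2 = €166. That is the break-even price.
Between these two prices the firm operates at a loss; above €166 it earns a profit.

Shutdown price = €28; break-even price = €166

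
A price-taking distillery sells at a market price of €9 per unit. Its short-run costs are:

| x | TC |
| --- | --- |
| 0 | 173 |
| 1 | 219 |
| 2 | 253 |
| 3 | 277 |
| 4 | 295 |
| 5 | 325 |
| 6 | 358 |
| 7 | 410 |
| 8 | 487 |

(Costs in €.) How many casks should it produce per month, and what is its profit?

Compute π = P·x − TC at each output: x=0: -173; x=1: -210; x=2: -235; x=3: -250; x=4: -259; x=5: -280; x=6: -304; x=7: -347; x=8: -415.
Profit is highest at x = 0. Equivalently, the lowest AVC in the table is 152/5 ≈ €30.40 at x = 5, and P = €9 falls below it — price never covers variable cost, so the firm shuts down and loses only its fixed cost.

x = 0 (shut down); profit = -€173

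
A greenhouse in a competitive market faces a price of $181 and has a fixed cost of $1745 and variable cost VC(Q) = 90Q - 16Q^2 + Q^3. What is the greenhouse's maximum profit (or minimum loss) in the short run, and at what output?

AVC = 90 - 16Q + Q^2; min AVC = $26 at Q = 8. Since P = $181 ≥ min AVC, the firm produces.
MC = 90 - 32Q + 3Q^2. Setting P = MC and taking the root on the rising branch gives Q* = 13.
TR = 181·13 = 2353. TC = 1745 + 663 = 2408. Profit = 2353 − 2408 = -$55.
That loss of $55 beats the $1745 the firm would lose by shutting down; producing recovers $1690 of fixed cost.

Profit = -$55 at Q = 13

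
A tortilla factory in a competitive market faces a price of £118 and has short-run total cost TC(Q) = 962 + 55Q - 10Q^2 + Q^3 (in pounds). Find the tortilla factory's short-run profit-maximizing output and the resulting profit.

AVC = 55 - 10Q + Q^2 has its minimum £30 at Q = 5; price £118 clears that bar, so the firm operates.
With MC = 55 - 20Q + 3Q^2, P = MC on the upward-sloping part at Q* = 9.
TR = 118·9 = 1062. TC = 962 + 414 = 1376. Profit = 1062 − 1376 = -£314.
That loss of £314 beats the £962 the firm would lose by shutting down; producing recovers £648 of fixed cost.

Profit = -£314 at Q = 9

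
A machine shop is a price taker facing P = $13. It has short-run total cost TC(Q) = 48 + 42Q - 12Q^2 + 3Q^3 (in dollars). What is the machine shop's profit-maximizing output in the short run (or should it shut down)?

Shut down

Variable cost is VC = 42Q - 12Q^2 + 3Q^3, so AVC = VC/Q = 42 - 12Q + 3Q^2 and MC = dTC/dQ = 42 - 24Q + 9Q^2.
The AVC parabola has its vertex at Q = 12/6 = 2, where AVC = 42 - 12·2 + 3·2^2 = $30.
P = $13 lies below min AVC = $30; no output level covers variable cost.
The firm minimizes its loss by shutting down and losing only its fixed cost of $48.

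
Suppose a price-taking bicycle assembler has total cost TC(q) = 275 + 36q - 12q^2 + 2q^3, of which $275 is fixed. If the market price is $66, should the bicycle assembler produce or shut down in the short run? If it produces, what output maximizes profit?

Variable cost is VC = 36q - 12q^2 + 2q^3, so AVC = VC/q = 36 - 12q + 2q^2 and MC = dTC/dq = 36 - 24q + 6q^2.
AVC is minimized where dAVC/dq = -12 + 4q = 0, at q = 3; min AVC = 36 - 12·3 + 2·3^2 = $18.
Since P = $66 ≥ min AVC = $18, price covers variable cost and the firm should produce.
Set P = MC: 66 = 36 - 24q + 6q^2 → -30 - 24q + 6q^2 = 0. The roots are q = -1 and q = 5; the profit-maximizing output is on the rising part of MC, so q* = 5.
Check: AVC at q = 5 is $26 ≤ P, so revenue covers variable cost.
Profit = P·q − TC = 66·5 − 405 = -$75, a loss, but smaller than the $275 fixed cost the firm would lose by shutting down.

Produce at q = 5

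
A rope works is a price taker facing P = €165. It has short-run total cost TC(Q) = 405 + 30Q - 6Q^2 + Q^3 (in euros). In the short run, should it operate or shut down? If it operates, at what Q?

Produce at Q = 9

From TC, MC = TC'(Q) = 30 - 12Q + 3Q^2 and AVC = VC/Q = 30 - 6Q + Q^2.
AVC is minimized where dAVC/dQ = -6 + 2Q = 0, at Q = 3; min AVC = 30 - 6·3 + 3^2 = €21.
P = €165 exceeds min AVC = €21, so the firm stays open.
Solving P = MC: -135 - 12Q + 3Q^2 = 0 ⇒ Q = -5 or 9. On the upward-sloping branch, Q* = 9.
Check: AVC at Q = 9 is €57 ≤ P, so revenue covers variable cost.
Profit = P·Q − TC = 165·9 − 918 = €567.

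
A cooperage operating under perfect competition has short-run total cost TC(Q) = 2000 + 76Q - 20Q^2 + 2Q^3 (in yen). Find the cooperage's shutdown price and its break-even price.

Shutdown price = min AVC. AVC = 76 - 20Q + 2Q^2, with vertex at Q = 5 and minimum ¥26.
ATC = 2000/Q + 76 - 20Q + 2Q^2. Setting dATC/dQ = −2000/Q^2 − 20 + 4Q = 0 gives Q = 10 (since 4·10^3 − 20·10^2 = 2000).
min ATC = 2000/10 + 76 − 20·10 + 2·10^2 = ¥276. That is the break-even price.
For ¥26 ≤ P < ¥276 the firm produces at a loss; below ¥26 it shuts down.

Shutdown price = ¥26; break-even price = ¥276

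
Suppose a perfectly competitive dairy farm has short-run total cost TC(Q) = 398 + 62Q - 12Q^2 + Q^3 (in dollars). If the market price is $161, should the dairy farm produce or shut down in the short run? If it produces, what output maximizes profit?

Produce at Q = 11

From TC, MC = TC'(Q) = 62 - 24Q + 3Q^2 and AVC = VC/Q = 62 - 12Q + Q^2.
AVC hits its minimum where MC = AVC, at Q = 6, giving min AVC = 62 - 12·6 + 6^2 = $26.
Because $161 ≥ $26, revenue can cover variable cost; the firm operates.
Solving P = MC: -99 - 24Q + 3Q^2 = 0 ⇒ Q = -3 or 11. On the upward-sloping branch, Q* = 11.
Check: AVC at Q = 11 is $51 ≤ P, so revenue covers variable cost.
Profit = P·Q − TC = 161·11 − 959 = $812.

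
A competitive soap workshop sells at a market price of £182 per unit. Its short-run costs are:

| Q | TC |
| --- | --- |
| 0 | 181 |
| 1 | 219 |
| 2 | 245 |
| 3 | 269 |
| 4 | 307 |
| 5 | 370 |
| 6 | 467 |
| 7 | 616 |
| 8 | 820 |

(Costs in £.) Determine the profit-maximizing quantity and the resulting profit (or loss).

Q = 7; profit = £658

Compute π = P·Q − TC at each output: Q=0: -181; Q=1: -37; Q=2: 119; Q=3: 277; Q=4: 421; Q=5: 540; Q=6: 625; Q=7: 658; Q=8: 636.
Profit is maximized at Q = 7. AVC there is 435/7 = £62.14 ≤ P, so producing beats shutting down (which would give -£181).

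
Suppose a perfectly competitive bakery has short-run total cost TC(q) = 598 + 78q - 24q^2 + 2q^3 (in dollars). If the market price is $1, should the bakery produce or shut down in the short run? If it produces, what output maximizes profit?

Shut down

Variable cost is VC = 78q - 24q^2 + 2q^3, so AVC = VC/q = 78 - 24q + 2q^2 and MC = dTC/dq = 78 - 48q + 6q^2.
AVC hits its minimum where MC = AVC, at q = 6, giving min AVC = 78 - 24·6 + 2·6^2 = $6.
Since P = $1 < min AVC = $6, price fails to cover variable cost at any output.
Best response: produce nothing and absorb the $598 fixed cost.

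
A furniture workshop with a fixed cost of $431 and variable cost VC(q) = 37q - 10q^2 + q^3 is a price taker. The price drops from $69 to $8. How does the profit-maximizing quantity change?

Output falls from 8 to 0 (the firm shuts down)

AVC = 37 - 10q + q^2, minimized at q = 5 where min AVC = $12. MC = 37 - 20q + 3q^2.
At P = $69 ≥ min AVC, set P = MC on the rising branch: q = 8.
At P = $8 < min AVC = $12, price no longer covers variable cost at any output, so the firm shuts down: q = 0.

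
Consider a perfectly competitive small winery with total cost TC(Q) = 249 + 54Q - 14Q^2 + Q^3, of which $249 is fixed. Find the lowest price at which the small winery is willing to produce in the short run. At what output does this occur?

Short-run supply begins at min AVC. From VC = 54Q - 14Q^2 + Q^3, AVC = 54 - 14Q + Q^2.
At the minimum of AVC, MC = AVC. MC = 54 - 28Q + 3Q^2; setting MC = AVC gives 2Q^2 - 14Q = 0, so Q = 7. min AVC = 5.
The firm shuts down for any P below $5.

$5 per unit, at Q = 7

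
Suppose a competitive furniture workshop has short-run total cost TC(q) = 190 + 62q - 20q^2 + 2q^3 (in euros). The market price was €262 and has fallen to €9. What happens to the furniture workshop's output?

MC = 62 - 40q + 6q^2; the shutdown threshold is min AVC = €12 (at q = 5).
With P = €262 above the shutdown price, P = MC gives q = 10.
At P = €9 < min AVC = €12, price no longer covers variable cost at any output, so the firm shuts down: q = 0.

Output falls from 10 to 0 (the firm shuts down)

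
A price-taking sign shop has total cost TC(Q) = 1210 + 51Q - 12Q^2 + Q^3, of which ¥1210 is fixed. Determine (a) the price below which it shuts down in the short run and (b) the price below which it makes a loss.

Shutdown price = ¥15; break-even price = ¥150

AVC = 51 - 12Q + Q^2; minimized at Q = 6, giving min AVC = ¥15. That is the shutdown price.
ATC = 1210/Q + 51 - 12Q + Q^2. Setting dATC/dQ = −1210/Q^2 − 12 + 2Q = 0 gives Q = 11 (since 2·11^3 − 12·11^2 = 1210).
min ATC = 1210/11 + 51 − 12·11 + 11^2 = ¥150. That is the break-even price.
For ¥15 ≤ P < ¥150 the firm produces at a loss; below ¥15 it shuts down.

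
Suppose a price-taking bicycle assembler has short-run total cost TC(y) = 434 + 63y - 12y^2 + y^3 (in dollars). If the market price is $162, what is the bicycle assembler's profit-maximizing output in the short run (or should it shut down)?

Produce at y = 11

From TC, MC = TC'(y) = 63 - 24y + 3y^2 and AVC = VC/y = 63 - 12y + y^2.
The AVC parabola has its vertex at y = 12/2 = 6, where AVC = 63 - 12·6 + 6^2 = $27.
Because $162 ≥ $27, revenue can cover variable cost; the firm operates.
Solving P = MC: -99 - 24y + 3y^2 = 0 ⇒ y = -3 or 11. On the upward-sloping branch, y* = 11.
Check: AVC at y = 11 is $52 ≤ P, so revenue covers variable cost.
Profit = P·y − TC = 162·11 − 1006 = $776.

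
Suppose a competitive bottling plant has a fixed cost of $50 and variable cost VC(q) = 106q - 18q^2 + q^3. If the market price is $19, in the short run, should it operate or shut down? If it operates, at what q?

Shut down

Variable cost is VC = 106q - 18q^2 + q^3, so AVC = VC/q = 106 - 18q + q^2 and MC = dTC/dq = 106 - 36q + 3q^2.
The AVC parabola has its vertex at q = 18/2 = 9, where AVC = 106 - 18·9 + 9^2 = $25.
Since P = $19 < min AVC = $25, price fails to cover variable cost at any output.
Best response: produce nothing and absorb the $50 fixed cost.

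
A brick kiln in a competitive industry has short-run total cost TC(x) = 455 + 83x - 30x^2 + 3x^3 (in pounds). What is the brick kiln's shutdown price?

The shutdown price is the minimum of AVC. VC = 83x - 30x^2 + 3x^3, so AVC = 83 - 30x + 3x^2.
dAVC/dx = -30 + 6x = 0 gives x = 5. min AVC = 83 - 30·5 + 3·5^2 = 8.
So the shutdown price is £8.

£8 per unit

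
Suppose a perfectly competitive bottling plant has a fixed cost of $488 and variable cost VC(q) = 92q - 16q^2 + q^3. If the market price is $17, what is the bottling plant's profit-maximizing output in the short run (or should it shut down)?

Variable cost is VC = 92q - 16q^2 + q^3, so AVC = VC/q = 92 - 16q + q^2 and MC = dTC/dq = 92 - 32q + 3q^2.
AVC hits its minimum where MC = AVC, at q = 8, giving min AVC = 92 - 16·8 + 8^2 = $28.
Since P = $17 < min AVC = $28, price fails to cover variable cost at any output.
Best response: produce nothing and absorb the $488 fixed cost.

Shut down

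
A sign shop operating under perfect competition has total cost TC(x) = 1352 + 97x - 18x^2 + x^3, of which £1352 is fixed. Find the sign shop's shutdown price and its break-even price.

AVC = 97 - 18x + x^2; minimized at x = 9, giving min AVC = £16. That is the shutdown price.
ATC = 1352/x + 97 - 18x + x^2. Setting dATC/dx = −1352/x^2 − 18 + 2x = 0 gives x = 13 (since 2·13^3 − 18·13^2 = 1352).
min ATC = 1352/13 + 97 − 18·13 + 13^2 = £136. That is the break-even price.
For £16 ≤ P < £136 the firm produces at a loss; below £16 it shuts down.

Shutdown price = £16; break-even price = £136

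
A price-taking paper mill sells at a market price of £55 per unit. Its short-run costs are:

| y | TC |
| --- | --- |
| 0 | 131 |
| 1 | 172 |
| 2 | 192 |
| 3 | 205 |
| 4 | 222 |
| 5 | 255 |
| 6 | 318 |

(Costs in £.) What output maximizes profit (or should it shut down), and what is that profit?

y = 5; profit = £20

Tabulate TR − TC: y=0: -131; y=1: -117; y=2: -82; y=3: -40; y=4: -2; y=5: 20; y=6: 12.
Profit is maximized at y = 5. AVC there is 124/5 = £24.80 ≤ P, so producing beats shutting down (which would give -£131).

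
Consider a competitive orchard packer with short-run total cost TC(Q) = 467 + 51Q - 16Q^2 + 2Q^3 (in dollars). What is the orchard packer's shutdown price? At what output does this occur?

$19 per unit, at Q = 4

Short-run supply begins at min AVC. From VC = 51Q - 16Q^2 + 2Q^3, AVC = 51 - 16Q + 2Q^2.
At the minimum of AVC, MC = AVC. MC = 51 - 32Q + 6Q^2; setting MC = AVC gives 4Q^2 - 16Q = 0, so Q = 4. min AVC = 19.
So the shutdown price is $19.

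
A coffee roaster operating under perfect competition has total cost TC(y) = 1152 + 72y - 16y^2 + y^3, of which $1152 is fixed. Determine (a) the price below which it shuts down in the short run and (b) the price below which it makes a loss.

AVC = 72 - 16y + y^2; minimized at y = 8, giving min AVC = $8. That is the shutdown price.
ATC = 1152/y + 72 - 16y + y^2. Setting dATC/dy = −1152/y^2 − 16 + 2y = 0 gives y = 12 (since 2·12^3 − 16·12^2 = 1152).
min ATC = 1152/12 + 72 − 16·12 + 12^2 = $120. That is the break-even price.
For $8 ≤ P < $120 the firm produces at a loss; below $8 it shuts down.

Shutdown price = $8; break-even price = $120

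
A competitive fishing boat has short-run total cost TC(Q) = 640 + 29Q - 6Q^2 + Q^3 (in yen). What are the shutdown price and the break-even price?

Shutdown price = ¥20; break-even price = ¥125

AVC = 29 - 6Q + Q^2; minimized at Q = 3, giving min AVC = ¥20. That is the shutdown price.
ATC = 640/Q + 29 - 6Q + Q^2. Setting dATC/dQ = −640/Q^2 − 6 + 2Q = 0 gives Q = 8 (since 2·8^3 − 6·8^2 = 640).
min ATC = 640/8 + 29 − 6·8 + 8^2 = ¥125. That is the break-even price.
Between these two prices the firm operates at a loss; above ¥125 it earns a profit.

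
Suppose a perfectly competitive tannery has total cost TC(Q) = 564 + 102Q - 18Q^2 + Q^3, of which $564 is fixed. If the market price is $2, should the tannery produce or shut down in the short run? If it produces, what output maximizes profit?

Shut down

From TC, MC = TC'(Q) = 102 - 36Q + 3Q^2 and AVC = VC/Q = 102 - 18Q + Q^2.
AVC hits its minimum where MC = AVC, at Q = 9, giving min AVC = 102 - 18·9 + 9^2 = $21.
Since P = $2 < min AVC = $21, price fails to cover variable cost at any output.
The firm minimizes its loss by shutting down and losing only its fixed cost of $564.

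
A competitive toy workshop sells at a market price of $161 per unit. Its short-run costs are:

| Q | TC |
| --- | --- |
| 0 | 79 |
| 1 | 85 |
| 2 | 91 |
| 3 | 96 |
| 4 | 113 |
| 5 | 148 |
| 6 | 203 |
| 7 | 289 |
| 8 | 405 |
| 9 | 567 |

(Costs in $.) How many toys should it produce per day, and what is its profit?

Profit at each row (π = 161Q − TC): Q=0: -79; Q=1: 76; Q=2: 231; Q=3: 387; Q=4: 531; Q=5: 657; Q=6: 763; Q=7: 838; Q=8: 883; Q=9: 882.
Profit is maximized at Q = 8. AVC there is 326/8 = $40.75 ≤ P, so producing beats shutting down (which would give -$79).

Q = 8; profit = $883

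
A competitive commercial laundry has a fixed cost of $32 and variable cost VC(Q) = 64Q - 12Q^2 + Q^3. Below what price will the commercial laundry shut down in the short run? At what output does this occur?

$28 per unit, at Q = 6

The shutdown price is the minimum of AVC. VC = 64Q - 12Q^2 + Q^3, so AVC = 64 - 12Q + Q^2.
dAVC/dQ = -12 + 2Q = 0 gives Q = 6. min AVC = 64 - 12·6 + 6^2 = 28.
The firm shuts down for any P below $28.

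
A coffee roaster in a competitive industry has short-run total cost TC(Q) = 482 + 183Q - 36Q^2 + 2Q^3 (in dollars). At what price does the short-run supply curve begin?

$21 per unit

Short-run supply begins at min AVC. From VC = 183Q - 36Q^2 + 2Q^3, AVC = 183 - 36Q + 2Q^2.
At the minimum of AVC, MC = AVC. MC = 183 - 72Q + 6Q^2; setting MC = AVC gives 4Q^2 - 36Q = 0, so Q = 9. min AVC = 21.
For P < $21 the firm produces nothing.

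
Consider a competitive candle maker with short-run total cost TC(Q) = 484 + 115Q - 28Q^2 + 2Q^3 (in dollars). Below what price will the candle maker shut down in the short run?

The firm shuts down when price falls below the minimum of average variable cost. AVC = VC/Q = 115 - 28Q + 2Q^2.
At the minimum of AVC, MC = AVC. MC = 115 - 56Q + 6Q^2; setting MC = AVC gives 4Q^2 - 28Q = 0, so Q = 7. min AVC = 17.
So the shutdown price is $17.

$17 per unit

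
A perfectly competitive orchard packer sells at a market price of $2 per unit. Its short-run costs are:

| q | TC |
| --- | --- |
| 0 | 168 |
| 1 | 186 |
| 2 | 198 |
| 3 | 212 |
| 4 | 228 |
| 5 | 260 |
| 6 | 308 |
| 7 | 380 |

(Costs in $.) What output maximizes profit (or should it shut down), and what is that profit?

q = 0 (shut down); profit = -$168

Tabulate TR − TC: q=0: -168; q=1: -184; q=2: -194; q=3: -206; q=4: -220; q=5: -250; q=6: -296; q=7: -366.
Profit is highest at q = 0. Equivalently, the lowest AVC in the table is 44/3 ≈ $14.67 at q = 3, and P = $2 falls below it — price never covers variable cost, so the firm shuts down and loses only its fixed cost.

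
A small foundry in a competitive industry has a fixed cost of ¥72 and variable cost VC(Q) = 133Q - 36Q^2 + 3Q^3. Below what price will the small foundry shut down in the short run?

Short-run supply begins at min AVC. From VC = 133Q - 36Q^2 + 3Q^3, AVC = 133 - 36Q + 3Q^2.
dAVC/dQ = -36 + 6Q = 0 gives Q = 6. min AVC = 133 - 36·6 + 3·6^2 = 25.
For P < ¥25 the firm produces nothing.

¥25 per unit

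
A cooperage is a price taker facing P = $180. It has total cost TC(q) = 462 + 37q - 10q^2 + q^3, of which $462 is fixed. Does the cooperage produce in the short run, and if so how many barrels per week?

Produce at q = 11

Variable cost is VC = 37q - 10q^2 + q^3, so AVC = VC/q = 37 - 10q + q^2 and MC = dTC/dq = 37 - 20q + 3q^2.
The AVC parabola has its vertex at q = 10/2 = 5, where AVC = 37 - 10·5 + 5^2 = $12.
Since P = $180 ≥ min AVC = $12, price covers variable cost and the firm should produce.
Solving P = MC: -143 - 20q + 3q^2 = 0 ⇒ q = -13/3 or 11. On the upward-sloping branch, q* = 11.
Check: AVC at q = 11 is $48 ≤ P, so revenue covers variable cost.
Profit = P·q − TC = 180·11 − 990 = $990.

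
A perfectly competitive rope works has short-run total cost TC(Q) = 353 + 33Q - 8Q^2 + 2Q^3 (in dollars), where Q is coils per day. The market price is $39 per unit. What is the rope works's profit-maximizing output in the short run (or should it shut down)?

Strip out fixed cost: VC = 33Q - 8Q^2 + 2Q^3. Then AVC = 33 - 8Q + 2Q^2 and MC = 33 - 16Q + 6Q^2.
The AVC parabola has its vertex at Q = 8/4 = 2, where AVC = 33 - 8·2 + 2·2^2 = $25.
Because $39 ≥ $25, revenue can cover variable cost; the firm operates.
Set P = MC: 39 = 33 - 16Q + 6Q^2 → -6 - 16Q + 6Q^2 = 0. The roots are Q = -1/3 and Q = 3; the profit-maximizing output is on the rising part of MC, so Q* = 3.
Check: AVC at Q = 3 is $27 ≤ P, so revenue covers variable cost.
Profit = P·Q − TC = 39·3 − 434 = -$317, a loss, but smaller than the $353 fixed cost the firm would lose by shutting down.

Produce at Q = 3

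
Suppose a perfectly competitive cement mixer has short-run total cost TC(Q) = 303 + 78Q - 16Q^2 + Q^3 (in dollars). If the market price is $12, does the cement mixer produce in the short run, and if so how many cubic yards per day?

Shut down

Variable cost is VC = 78Q - 16Q^2 + Q^3, so AVC = VC/Q = 78 - 16Q + Q^2 and MC = dTC/dQ = 78 - 32Q + 3Q^2.
The AVC parabola has its vertex at Q = 16/2 = 8, where AVC = 78 - 16·8 + 8^2 = $14.
Since P = $12 < min AVC = $14, price fails to cover variable cost at any output.
The firm minimizes its loss by shutting down and losing only its fixed cost of $303.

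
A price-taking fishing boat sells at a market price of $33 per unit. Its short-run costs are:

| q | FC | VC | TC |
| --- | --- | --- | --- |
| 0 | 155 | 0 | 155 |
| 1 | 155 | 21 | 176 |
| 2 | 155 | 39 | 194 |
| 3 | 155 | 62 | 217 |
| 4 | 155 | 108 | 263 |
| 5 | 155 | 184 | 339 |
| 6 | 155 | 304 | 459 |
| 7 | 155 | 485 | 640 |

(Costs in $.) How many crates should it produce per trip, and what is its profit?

Tabulate TR − TC: q=0: -155; q=1: -143; q=2: -128; q=3: -118; q=4: -131; q=5: -174; q=6: -261; q=7: -409.
Profit is maximized at q = 3. AVC there is 62/3 = $20.67 ≤ P, so producing beats shutting down (which would give -$155).

q = 3; profit = -$118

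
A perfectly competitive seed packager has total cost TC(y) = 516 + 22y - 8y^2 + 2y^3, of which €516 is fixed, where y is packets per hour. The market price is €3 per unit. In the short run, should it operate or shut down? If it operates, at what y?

Shut down

Strip out fixed cost: VC = 22y - 8y^2 + 2y^3. Then AVC = 22 - 8y + 2y^2 and MC = 22 - 16y + 6y^2.
The AVC parabola has its vertex at y = 8/4 = 2, where AVC = 22 - 8·2 + 2·2^2 = €14.
Since P = €3 < min AVC = €14, price fails to cover variable cost at any output.
Best response: produce nothing and absorb the €516 fixed cost.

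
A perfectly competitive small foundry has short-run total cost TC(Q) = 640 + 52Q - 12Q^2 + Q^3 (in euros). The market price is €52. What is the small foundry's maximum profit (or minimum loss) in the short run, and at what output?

Profit = -€384 at Q = 8

AVC = 52 - 12Q + Q^2 has its minimum €16 at Q = 6; price €52 clears that bar, so the firm operates.
MC = 52 - 24Q + 3Q^2. Setting P = MC and taking the root on the rising branch gives Q* = 8.
TR = 52·8 = 416. TC = 640 + 160 = 800. Profit = 416 − 800 = -€384.
Shutting down would mean losing the fixed cost of €640, so operating at a loss of €384 is better by €256.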